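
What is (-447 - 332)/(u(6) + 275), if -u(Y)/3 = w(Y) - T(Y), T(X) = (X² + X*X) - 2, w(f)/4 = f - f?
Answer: -779/485 ≈ -1.6062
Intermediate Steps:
w(f) = 0 (w(f) = 4*(f - f) = 4*0 = 0)
T(X) = -2 + 2*X² (T(X) = (X² + X²) - 2 = 2*X² - 2 = -2 + 2*X²)
u(Y) = -6 + 6*Y² (u(Y) = -3*(0 - (-2 + 2*Y²)) = -3*(0 + (2 - 2*Y²)) = -3*(2 - 2*Y²) = -6 + 6*Y²)
(-447 - 332)/(u(6) + 275) = (-447 - 332)/((-6 + 6*6²) + 275) = -779/((-6 + 6*36) + 275) = -779/((-6 + 216) + 275) = -779/(210 + 275) = -779/485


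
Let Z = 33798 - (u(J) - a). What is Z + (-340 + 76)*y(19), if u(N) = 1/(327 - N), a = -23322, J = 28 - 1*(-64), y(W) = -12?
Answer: 3206339/235 ≈ 13644.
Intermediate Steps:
J = 92 (J = 28 + 64 = 92)
Z = 2461859/235 (Z = 33798 - (-1/(-327 + 92) - 1*(-23322)) = 33798 - (-1/(-235) + 23322) = 33798 - (-1*(-1/235) + 23322) = 33798 - (1/235 + 23322) = 33798 - 1*5480671/235 = 33798 - 5480671/235 = 2461859/235 ≈ 10476.)
Z + (-340 + 76)*y(19) = 2461859/235 + (-340 + 76)*(-12) = 2461859/235 - 264*(-12) = 2461859/235 + 3168 = 3206339/235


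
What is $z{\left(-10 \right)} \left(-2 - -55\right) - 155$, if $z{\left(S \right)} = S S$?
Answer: $5145$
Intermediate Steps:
$z{\left(S \right)} = S^{2}$
$z{\left(-10 \right)} \left(-2 - -55\right) - 155 = \left(-10\right)^{2} \left(-2 - -55\right) - 155 = 100 \left(-2 + 55\right) - 155 = 100 \cdot 53 - 155 = 5300 - 155 = 5145$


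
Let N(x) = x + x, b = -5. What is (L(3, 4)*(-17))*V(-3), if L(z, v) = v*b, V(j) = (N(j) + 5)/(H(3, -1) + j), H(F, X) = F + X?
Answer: 340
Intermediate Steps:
N(x) = 2*x
V(j) = (5 + 2*j)/(2 + j) (V(j) = (2*j + 5)/((3 - 1) + j) = (5 + 2*j)/(2 + j))
L(z, v) = -5*v (L(z, v) = v*(-5) = -5*v)
(L(3, 4)*(-17))*V(-3) = (-5*4*(-17))*((5 + 2*(-3))/(2 - 3)) = (-20*(-17))*((5 - 6)/(-1)) = 340*(-1*(-1)) = 340*1 = 340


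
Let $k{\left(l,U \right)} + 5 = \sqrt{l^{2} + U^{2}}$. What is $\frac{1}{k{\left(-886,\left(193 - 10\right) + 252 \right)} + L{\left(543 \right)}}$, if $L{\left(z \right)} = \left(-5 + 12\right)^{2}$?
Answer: $- \frac{44}{972285} + \frac{\sqrt{974221}}{972285} \approx 0.00096991$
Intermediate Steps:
$k{\left(l,U \right)} = -5 + \sqrt{U^{2} + l^{2}}$ ($k{\left(l,U \right)} = -5 + \sqrt{l^{2} + U^{2}} = -5 + \sqrt{U^{2} + l^{2}}$)
$L{\left(z \right)} = 49$ ($L{\left(z \right)} = 7^{2} = 49$)
$\frac{1}{k{\left(-886,\left(193 - 10\right) + 252 \right)} + L{\left(543 \right)}} = \frac{1}{\left(-5 + \sqrt{\left(\left(193 - 10\right) + 252\right)^{2} + \left(-886\right)^{2}}\right) + 49} = \frac{1}{\left(-5 + \sqrt{\left(183 + 252\right)^{2} + 784996}\right) + 49} = \frac{1}{\left(-5 + \sqrt{435^{2} + 784996}\right) + 49} = \frac{1}{\left(-5 + \sqrt{189225 + 784996}\right) + 49} = \frac{1}{\left(-5 + \sqrt{974221}\right) + 49} = \frac{1}{44 + \sqrt{974221}}$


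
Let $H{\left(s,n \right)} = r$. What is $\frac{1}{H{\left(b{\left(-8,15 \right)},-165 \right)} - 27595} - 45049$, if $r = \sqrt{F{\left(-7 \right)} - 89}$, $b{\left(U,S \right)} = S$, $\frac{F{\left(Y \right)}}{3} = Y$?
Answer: $- \frac{6860819765042}{152296827} - \frac{i \sqrt{110}}{761484135} \approx -45049.0 - 1.3773 \cdot 10^{-8} i$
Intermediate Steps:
$F{\left(Y \right)} = 3 Y$
$r = i \sqrt{110}$ ($r = \sqrt{3 \left(-7\right) - 89} = \sqrt{-21 - 89} = \sqrt{-110} = i \sqrt{110} \approx 10.488 i$)
$H{\left(s,n \right)} = i \sqrt{110}$
$\frac{1}{H{\left(b{\left(-8,15 \right)},-165 \right)} - 27595} - 45049 = \frac{1}{i \sqrt{110} - 27595} - 45049 = \frac{1}{-27595 + i \sqrt{110}} - 45049 = -45049 + \frac{1}{-27595 + i \sqrt{110}}$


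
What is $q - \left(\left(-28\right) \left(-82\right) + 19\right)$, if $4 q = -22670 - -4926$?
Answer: $-6751$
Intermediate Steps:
$q = -4436$ ($q = \frac{-22670 - -4926}{4} = \frac{-22670 + 4926}{4} = \frac{1}{4} \left(-17744\right) = -4436$)
$q - \left(\left(-28\right) \left(-82\right) + 19\right) = -4436 - \left(\left(-28\right) \left(-82\right) + 19\right) = -4436 - \left(2296 + 19\right) = -4436 - 2315 = -6751$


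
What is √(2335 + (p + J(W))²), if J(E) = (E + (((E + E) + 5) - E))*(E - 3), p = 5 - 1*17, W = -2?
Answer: 8*√41 ≈ 51.225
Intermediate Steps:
p = -12 (p = 5 - 17 = -12)
J(E) = (-3 + E)*(5 + 2*E) (J(E) = (E + ((2*E + 5) - E))*(-3 + E) = (E + ((5 + 2*E) - E))*(-3 + E) = (E + (5 + E))*(-3 + E) = (5 + 2*E)*(-3 + E) = (-3 + E)*(5 + 2*E))
√(2335 + (p + J(W))²) = √(2335 + (-12 + (-15 - 1*(-2) + 2*(-2)²))²) = √(2335 + (-12 + (-15 + 2 + 2*4))²) = √(2335 + (-12 + (-15 + 2 + 8))²) = √(2335 + (-12 - 5)²) = √(2335 + (-17)²) = √(2335 + 289) = √2624 = 8*√41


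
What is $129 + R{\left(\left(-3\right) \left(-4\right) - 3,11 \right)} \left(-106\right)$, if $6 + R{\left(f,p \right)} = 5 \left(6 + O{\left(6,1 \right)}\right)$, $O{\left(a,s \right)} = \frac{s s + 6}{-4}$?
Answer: $- \frac{2975}{2} \approx -1487.5$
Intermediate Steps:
$O{\left(a,s \right)} = - \frac{3}{2} - \frac{s^{2}}{4}$ ($O{\left(a,s \right)} = \left(s^{2} + 6\right) \left(- \frac{1}{4}\right) = \left(6 + s^{2}\right) \left(- \frac{1}{4}\right) = - \frac{3}{2} - \frac{s^{2}}{4}$)
$R{\left(f,p \right)} = \frac{61}{4}$ ($R{\left(f,p \right)} = -6 + 5 \left(6 - \left(\frac{3}{2} + \frac{1^{2}}{4}\right)\right) = -6 + 5 \left(6 - \frac{7}{4}\right) = -6 + 5 \cdot \frac{17}{4} = -6 + \frac{85}{4} = \frac{61}{4}$)
$129 + R{\left(\left(-3\right) \left(-4\right) - 3,11 \right)} \left(-106\right) = 129 + \frac{61}{4} \left(-106\right) = 129 - \frac{3233}{2} = - \frac{2975}{2}$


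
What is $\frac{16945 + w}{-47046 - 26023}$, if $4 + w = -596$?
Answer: $- \frac{16345}{73069} \approx -0.22369$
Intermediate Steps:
$w = -600$ ($w = -4 - 596 = -600$)
$\frac{16945 + w}{-47046 - 26023} = \frac{16945 - 600}{-47046 - 26023} = \frac{16345}{-73069} = 16345 \left(- \frac{1}{73069}\right) = - \frac{16345}{73069}$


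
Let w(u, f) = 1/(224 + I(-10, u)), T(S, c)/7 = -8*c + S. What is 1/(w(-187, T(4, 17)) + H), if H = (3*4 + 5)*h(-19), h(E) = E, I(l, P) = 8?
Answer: -232/74935 ≈ -0.0030960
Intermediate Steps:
T(S, c) = -56*c + 7*S (T(S, c) = 7*(-8*c + S) = 7*(S - 8*c) = -56*c + 7*S)
w(u, f) = 1/232 (w(u, f) = 1/(224 + 8) = 1/232)
H = -323 (H = (3*4 + 5)*(-19) = (12 + 5)*(-19) = 17*(-19) = -323)
1/(w(-187, T(4, 17)) + H) = 1/(1/232 - 323) = 1/(-74935/232) = -232/74935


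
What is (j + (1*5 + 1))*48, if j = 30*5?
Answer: 7488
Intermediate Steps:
j = 150
(j + (1*5 + 1))*48 = (150 + (1*5 + 1))*48 = (150 + (5 + 1))*48 = (150 + 6)*48 = 156*48 = 7488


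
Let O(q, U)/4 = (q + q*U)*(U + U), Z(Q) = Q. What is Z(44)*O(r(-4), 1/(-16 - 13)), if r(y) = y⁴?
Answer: -2523136/841 ≈ -3000.2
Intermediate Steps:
O(q, U) = 8*U*(q + U*q) (O(q, U) = 4*((q + q*U)*(U + U)) = 4*((q + U*q)*(2*U)) = 4*(2*U*(q + U*q)) = 8*U*(q + U*q))
Z(44)*O(r(-4), 1/(-16 - 13)) = 44*(8*(-4)⁴*(1 + 1/(-16 - 13))/(-16 - 13)) = 44*(8*256*(1 + 1/(-29))/(-29)) = 44*(8*(-1/29)*256*(1 - 1/29)) = 44*(8*(-1/29)*256*(28/29)) = 44*(-57344/841) = -2523136/841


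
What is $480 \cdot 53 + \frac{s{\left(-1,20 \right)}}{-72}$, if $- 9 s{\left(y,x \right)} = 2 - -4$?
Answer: $\frac{2747521}{108} \approx 25440.0$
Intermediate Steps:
$s{\left(y,x \right)} = - \frac{2}{3}$ ($s{\left(y,x \right)} = - \frac{2 - -4}{9} = - \frac{2 + 4}{9} = \left(- \frac{1}{9}\right) 6 = - \frac{2}{3}$)
$480 \cdot 53 + \frac{s{\left(-1,20 \right)}}{-72} = 480 \cdot 53 - \frac{2}{3 \left(-72\right)} = 25440 - - \frac{1}{108} = 25440 + \frac{1}{108} = \frac{2747521}{108}$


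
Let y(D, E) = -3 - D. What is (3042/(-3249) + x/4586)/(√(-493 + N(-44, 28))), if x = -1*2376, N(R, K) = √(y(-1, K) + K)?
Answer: 1203902*I/(827773*√(493 - √26)) ≈ 0.065844*I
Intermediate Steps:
N(R, K) = √(-2 + K) (N(R, K) = √((-3 - 1*(-1)) + K) = √((-3 + 1) + K) = √(-2 + K))
x = -2376
(3042/(-3249) + x/4586)/(√(-493 + N(-44, 28))) = (3042/(-3249) - 2376/4586)/(√(-493 + √(-2 + 28))) = (3042*(-1/3249) - 2376*1/4586)/(√(-493 + √26)) = (-338/361 - 1188/2293)/√(-493 + √26) = -1203902/(827773*√(-493 + √26))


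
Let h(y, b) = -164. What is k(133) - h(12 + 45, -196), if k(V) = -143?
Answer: 21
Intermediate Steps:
k(133) - h(12 + 45, -196) = -143 - 1*(-164) = -143 + 164 = 21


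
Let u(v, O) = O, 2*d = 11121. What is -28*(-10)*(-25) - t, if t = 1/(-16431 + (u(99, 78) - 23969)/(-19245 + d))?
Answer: -3147565771631/449652257 ≈ -7000.0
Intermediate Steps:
d = 11121/2 (d = (1/2)*11121 = 11121/2 ≈ 5560.5)
t = -27369/449652257 (t = 1/(-16431 + (78 - 23969)/(-19245 + 11121/2)) = 1/(-16431 - 23891/(-27369/2)) = 1/(-16431 - 23891*(-2/27369)) = 1/(-16431 + 47782/27369) = 1/(-449652257/27369) = -27369/449652257 ≈ -6.0867e-5)
-28*(-10)*(-25) - t = -28*(-10)*(-25) - 1*(-27369/449652257) = 280*(-25) + 27369/449652257 = -7000 + 27369/449652257 = -3147565771631/449652257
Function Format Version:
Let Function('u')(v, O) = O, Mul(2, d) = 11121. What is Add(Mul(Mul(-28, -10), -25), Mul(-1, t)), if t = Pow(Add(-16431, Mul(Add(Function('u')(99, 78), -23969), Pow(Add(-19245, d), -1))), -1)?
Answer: Rational(-3147565771631, 449652257) ≈ -7000.0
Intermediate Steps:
d = Rational(11121, 2) (d = Mul(Rational(1, 2), 11121) = Rational(11121, 2) ≈ 5560.5)
t = Rational(-27369, 449652257) (t = Pow(Add(-16431, Mul(Add(78, -23969), Pow(Add(-19245, Rational(11121, 2)), -1))), -1) = Pow(Add(-16431, Mul(-23891, Pow(Rational(-27369, 2), -1))), -1) = Pow(Add(-16431, Mul(-23891, Rational(-2, 27369))), -1) = Pow(Add(-16431, Rational(47782, 27369)), -1) = Pow(Rational(-449652257, 27369), -1) = Rational(-27369, 449652257) ≈ -6.0867e-5)
Add(Mul(Mul(-28, -10), -25), Mul(-1, t)) = Add(Mul(Mul(-28, -10), -25), Mul(-1, Rational(-27369, 449652257))) = Add(Mul(280, -25), Rational(27369, 449652257)) = Add(-7000, Rational(27369, 449652257)) = Rational(-3147565771631, 449652257)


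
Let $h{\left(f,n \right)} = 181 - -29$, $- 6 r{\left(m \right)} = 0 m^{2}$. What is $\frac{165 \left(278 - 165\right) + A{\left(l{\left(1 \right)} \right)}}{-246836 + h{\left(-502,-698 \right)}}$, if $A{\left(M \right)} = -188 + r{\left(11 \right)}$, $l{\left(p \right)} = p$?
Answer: $- \frac{18457}{246626} \approx -0.074838$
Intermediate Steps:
$r{\left(m \right)} = 0$ ($r{\left(m \right)} = - \frac{0 m^{2}}{6} = \left(- \frac{1}{6}\right) 0 = 0$)
$h{\left(f,n \right)} = 210$ ($h{\left(f,n \right)} = 181 + 29 = 210$)
$A{\left(M \right)} = -188$ ($A{\left(M \right)} = -188 + 0 = -188$)
$\frac{165 \left(278 - 165\right) + A{\left(l{\left(1 \right)} \right)}}{-246836 + h{\left(-502,-698 \right)}} = \frac{165 \left(278 - 165\right) - 188}{-246836 + 210} = \frac{165 \cdot 113 - 188}{-246626} = \left(18645 - 188\right) \left(- \frac{1}{246626}\right) = 18457 \left(- \frac{1}{246626}\right) = - \frac{18457}{246626}$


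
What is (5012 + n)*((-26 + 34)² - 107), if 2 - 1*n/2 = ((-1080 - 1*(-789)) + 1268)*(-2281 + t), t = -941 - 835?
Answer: -341092942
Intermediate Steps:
t = -1776
n = 7927382 (n = 4 - 2*((-1080 - 1*(-789)) + 1268)*(-2281 - 1776) = 4 - 2*((-1080 + 789) + 1268)*(-4057) = 4 - 2*(-291 + 1268)*(-4057) = 4 - 1954*(-4057) = 4 - 2*(-3963689) = 4 + 7927378 = 7927382)
(5012 + n)*((-26 + 34)² - 107) = (5012 + 7927382)*((-26 + 34)² - 107) = 7932394*(8² - 107) = 7932394*(64 - 107) = 7932394*(-43) = -341092942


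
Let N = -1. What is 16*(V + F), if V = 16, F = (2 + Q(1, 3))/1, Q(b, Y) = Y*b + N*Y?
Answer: 288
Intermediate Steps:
Q(b, Y) = -Y + Y*b (Q(b, Y) = Y*b - Y = -Y + Y*b)
F = 2 (F = (2 + 3*(-1 + 1))/1 = 1*(2 + 3*0) = 1*(2 + 0) = 1*2 = 2)
16*(V + F) = 16*(16 + 2) = 16*18 = 288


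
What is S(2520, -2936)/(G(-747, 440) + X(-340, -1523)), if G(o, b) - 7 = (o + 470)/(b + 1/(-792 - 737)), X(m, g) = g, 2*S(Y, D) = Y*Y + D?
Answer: -2135156766588/1020326177 ≈ -2092.6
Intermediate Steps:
S(Y, D) = D/2 + Y²/2 (S(Y, D) = (Y*Y + D)/2 = (Y² + D)/2 = (D + Y²)/2 = D/2 + Y²/2)
G(o, b) = 7 + (470 + o)/(-1/1529 + b) (G(o, b) = 7 + (o + 470)/(b + 1/(-792 - 737)) = 7 + (470 + o)/(b + 1/(-1529)) = 7 + (470 + o)/(b - 1/1529) = 7 + (470 + o)/(-1/1529 + b))
S(2520, -2936)/(G(-747, 440) + X(-340, -1523)) = ((½)*(-2936) + (½)*2520²)/((718623 + 1529*(-747) + 10703*440)/(-1 + 1529*440) - 1523) = (-1468 + (½)*6350400)/((718623 - 1142163 + 4709320)/(-1 + 672760) - 1523) = (-1468 + 3175200)/(4285780/672759 - 1523) = 3173732/((1/672759)*4285780 - 1523) = 3173732/(4285780/672759 - 1523) = 3173732/(-1020326177/672759) = 3173732*(-672759/1020326177) = -2135156766588/1020326177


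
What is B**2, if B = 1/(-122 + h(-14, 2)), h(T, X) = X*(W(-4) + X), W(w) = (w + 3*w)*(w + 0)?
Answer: 1/100 ≈ 0.010000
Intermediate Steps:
W(w) = 4*w**2 (W(w) = (4*w)*w = 4*w**2)
h(T, X) = X*(64 + X) (h(T, X) = X*(4*(-4)**2 + X) = X*(4*16 + X) = X*(64 + X))
B = 1/10 (B = 1/(-122 + 2*(64 + 2)) = 1/(-122 + 2*66) = 1/(-122 + 132) = 1/10 ≈ 0.10000)
B**2 = (1/10)**2 = 1/100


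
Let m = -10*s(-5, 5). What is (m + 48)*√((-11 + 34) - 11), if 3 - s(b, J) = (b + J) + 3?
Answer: 96*√3 ≈ 166.28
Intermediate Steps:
s(b, J) = -J - b (s(b, J) = 3 - ((b + J) + 3) = 3 - ((J + b) + 3) = 3 - (3 + J + b) = 3 + (-3 - J - b) = -J - b)
m = 0 (m = -10*(-1*5 - 1*(-5)) = -10*(-5 + 5) = -10*0 = 0)
(m + 48)*√((-11 + 34) - 11) = (0 + 48)*√((-11 + 34) - 11) = 48*√(23 - 11) = 48*√12 = 48*(2*√3) = 96*√3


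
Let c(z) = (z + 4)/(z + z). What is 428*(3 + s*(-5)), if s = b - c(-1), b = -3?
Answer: 4494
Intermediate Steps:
c(z) = (4 + z)/(2*z) (c(z) = (4 + z)/((2*z)) = (4 + z)*(1/(2*z)) = (4 + z)/(2*z))
s = -3/2 (s = -3 - (4 - 1)/(2*(-1)) = -3 - (-1)*3/2 = -3 - 1*(-3/2) = -3 + 3/2 = -3/2 ≈ -1.5000)
428*(3 + s*(-5)) = 428*(3 - 3/2*(-5)) = 428*(3 + 15/2) = 428*(21/2) = 4494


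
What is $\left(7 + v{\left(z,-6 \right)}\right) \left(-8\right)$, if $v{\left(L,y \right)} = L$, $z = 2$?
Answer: $-72$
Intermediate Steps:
$\left(7 + v{\left(z,-6 \right)}\right) \left(-8\right) = \left(7 + 2\right) \left(-8\right) = 9 \left(-8\right) = -72$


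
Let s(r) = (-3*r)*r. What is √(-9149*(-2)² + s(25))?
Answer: I*√38471 ≈ 196.14*I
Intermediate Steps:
s(r) = -3*r²
√(-9149*(-2)² + s(25)) = √(-9149*(-2)² - 3*25²) = √(-9149*4 - 3*625) = √(-36596 - 1875) = √(-38471) = I*√38471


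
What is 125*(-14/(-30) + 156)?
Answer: 58675/3 ≈ 19558.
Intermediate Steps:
125*(-14/(-30) + 156) = 125*(-14*(-1/30) + 156) = 125*(7/15 + 156) = 125*(2347/15) = 58675/3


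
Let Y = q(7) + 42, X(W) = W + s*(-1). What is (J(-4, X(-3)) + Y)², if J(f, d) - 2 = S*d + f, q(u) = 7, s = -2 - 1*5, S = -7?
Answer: 361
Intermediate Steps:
s = -7 (s = -2 - 5 = -7)
X(W) = 7 + W (X(W) = W - 7*(-1) = W + 7 = 7 + W)
J(f, d) = 2 + f - 7*d (J(f, d) = 2 + (-7*d + f) = 2 + (f - 7*d) = 2 + f - 7*d)
Y = 49 (Y = 7 + 42 = 49)
(J(-4, X(-3)) + Y)² = ((2 - 4 - 7*(7 - 3)) + 49)² = ((2 - 4 - 7*4) + 49)² = ((2 - 4 - 28) + 49)² = (-30 + 49)² = 19² = 361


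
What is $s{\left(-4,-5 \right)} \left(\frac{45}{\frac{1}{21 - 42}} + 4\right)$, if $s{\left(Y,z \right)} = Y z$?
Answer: $-18820$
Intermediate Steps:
$s{\left(-4,-5 \right)} \left(\frac{45}{\frac{1}{21 - 42}} + 4\right) = \left(-4\right) \left(-5\right) \left(\frac{45}{\frac{1}{21 - 42}} + 4\right) = 20 \left(\frac{45}{\frac{1}{-21}} + 4\right) = 20 \left(\frac{45}{- \frac{1}{21}} + 4\right) = 20 \left(45 \left(-21\right) + 4\right) = 20 \left(-945 + 4\right) = 20 \left(-941\right) = -18820$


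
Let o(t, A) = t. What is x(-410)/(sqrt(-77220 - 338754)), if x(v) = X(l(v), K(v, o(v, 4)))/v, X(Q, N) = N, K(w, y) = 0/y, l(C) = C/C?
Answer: 0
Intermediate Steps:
l(C) = 1
K(w, y) = 0
x(v) = 0 (x(v) = 0/v = 0)
x(-410)/(sqrt(-77220 - 338754)) = 0/(sqrt(-77220 - 338754)) = 0/(sqrt(-415974)) = 0/((I*sqrt(415974))) = 0*(-I*sqrt(415974)/415974) = 0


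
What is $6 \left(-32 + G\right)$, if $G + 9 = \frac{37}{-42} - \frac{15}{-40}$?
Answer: $- \frac{6973}{28} \approx -249.04$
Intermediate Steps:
$G = - \frac{1597}{168}$ ($G = -9 + \left(\frac{37}{-42} - \frac{15}{-40}\right) = -9 + \left(37 \left(- \frac{1}{42}\right) - - \frac{3}{8}\right) = -9 + \left(- \frac{37}{42} + \frac{3}{8}\right) = -9 - \frac{85}{168} = - \frac{1597}{168} \approx -9.506$)
$6 \left(-32 + G\right) = 6 \left(-32 - \frac{1597}{168}\right) = 6 \left(- \frac{6973}{168}\right) = - \frac{6973}{28}$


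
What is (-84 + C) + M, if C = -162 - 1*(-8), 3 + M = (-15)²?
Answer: -16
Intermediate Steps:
M = 222 (M = -3 + (-15)² = -3 + 225 = 222)
C = -154 (C = -162 + 8 = -154)
(-84 + C) + M = (-84 - 154) + 222 = -238 + 222 = -16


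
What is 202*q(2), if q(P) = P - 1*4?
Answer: -404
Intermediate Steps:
q(P) = -4 + P (q(P) = P - 4 = -4 + P)
202*q(2) = 202*(-4 + 2) = 202*(-2) = -404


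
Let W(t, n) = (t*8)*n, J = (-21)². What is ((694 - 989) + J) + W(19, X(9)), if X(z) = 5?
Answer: 906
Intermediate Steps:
J = 441
W(t, n) = 8*n*t (W(t, n) = (8*t)*n = 8*n*t)
((694 - 989) + J) + W(19, X(9)) = ((694 - 989) + 441) + 8*5*19 = (-295 + 441) + 760 = 146 + 760 = 906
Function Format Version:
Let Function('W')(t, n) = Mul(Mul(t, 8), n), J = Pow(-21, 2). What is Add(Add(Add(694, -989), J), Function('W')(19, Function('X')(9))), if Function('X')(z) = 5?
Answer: 906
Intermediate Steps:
J = 441
Function('W')(t, n) = Mul(8, n, t) (Function('W')(t, n) = Mul(Mul(8, t), n) = Mul(8, n, t))
Add(Add(Add(694, -989), J), Function('W')(19, Function('X')(9))) = Add(Add(Add(694, -989), 441), Mul(8, 5, 19)) = Add(Add(-295, 441), 760) = Add(146, 760) = 906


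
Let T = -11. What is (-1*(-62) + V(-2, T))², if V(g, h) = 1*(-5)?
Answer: 3249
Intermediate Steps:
V(g, h) = -5
(-1*(-62) + V(-2, T))² = (-1*(-62) - 5)² = (62 - 5)² = 57² = 3249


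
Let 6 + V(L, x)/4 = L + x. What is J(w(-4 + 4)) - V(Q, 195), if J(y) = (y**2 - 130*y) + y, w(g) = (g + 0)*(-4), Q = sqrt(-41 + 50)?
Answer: -768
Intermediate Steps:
Q = 3 (Q = sqrt(9) = 3)
w(g) = -4*g (w(g) = g*(-4) = -4*g)
J(y) = y**2 - 129*y
V(L, x) = -24 + 4*L + 4*x (V(L, x) = -24 + 4*(L + x) = -24 + (4*L + 4*x) = -24 + 4*L + 4*x)
J(w(-4 + 4)) - V(Q, 195) = (-4*(-4 + 4))*(-129 - 4*(-4 + 4)) - (-24 + 4*3 + 4*195) = (-4*0)*(-129 - 4*0) - (-24 + 12 + 780) = 0*(-129 + 0) - 1*768 = 0*(-129) - 768 = 0 - 768 = -768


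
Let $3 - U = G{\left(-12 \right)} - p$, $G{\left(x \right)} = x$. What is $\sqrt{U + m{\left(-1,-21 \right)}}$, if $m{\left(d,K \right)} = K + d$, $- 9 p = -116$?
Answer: $\frac{\sqrt{53}}{3} \approx 2.4267$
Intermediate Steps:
$p = \frac{116}{9}$ ($p = \left(- \frac{1}{9}\right) \left(-116\right) = \frac{116}{9} \approx 12.889$)
$U = \frac{251}{9}$ ($U = 3 - \left(-12 - \frac{116}{9}\right) = 3 - - \frac{224}{9} = 3 + \frac{224}{9} = \frac{251}{9} \approx 27.889$)
$\sqrt{U + m{\left(-1,-21 \right)}} = \sqrt{\frac{251}{9} - 22} = \sqrt{\frac{53}{9}} = \frac{\sqrt{53}}{3}$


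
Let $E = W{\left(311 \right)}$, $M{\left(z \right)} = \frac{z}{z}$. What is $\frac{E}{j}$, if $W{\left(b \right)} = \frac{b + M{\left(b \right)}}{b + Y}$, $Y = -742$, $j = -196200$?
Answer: $\frac{13}{3523425} \approx 3.6896 \cdot 10^{-6}$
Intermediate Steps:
$M{\left(z \right)} = 1$
$W{\left(b \right)} = \frac{1 + b}{-742 + b}$ ($W{\left(b \right)} = \frac{b + 1}{b - 742} = \frac{1 + b}{-742 + b}$)
$E = - \frac{312}{431}$ ($E = \frac{1 + 311}{-742 + 311} = \frac{1}{-431} \cdot 312 = \left(- \frac{1}{431}\right) 312 = - \frac{312}{431} \approx -0.7239$)
$\frac{E}{j} = - \frac{312}{431 \left(-196200\right)} = \left(- \frac{312}{431}\right) \left(- \frac{1}{196200}\right) = \frac{13}{3523425}$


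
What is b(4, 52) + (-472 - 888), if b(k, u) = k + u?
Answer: -1304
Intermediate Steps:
b(4, 52) + (-472 - 888) = (4 + 52) + (-472 - 888) = 56 - 1360 = -1304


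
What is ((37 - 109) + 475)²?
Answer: 162409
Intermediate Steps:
((37 - 109) + 475)² = (-72 + 475)² = 403² = 162409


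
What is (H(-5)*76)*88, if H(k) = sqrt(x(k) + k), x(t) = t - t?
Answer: 6688*I*sqrt(5) ≈ 14955.0*I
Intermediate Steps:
x(t) = 0
H(k) = sqrt(k) (H(k) = sqrt(0 + k) = sqrt(k))
(H(-5)*76)*88 = (sqrt(-5)*76)*88 = ((I*sqrt(5))*76)*88 = (76*I*sqrt(5))*88 = 6688*I*sqrt(5)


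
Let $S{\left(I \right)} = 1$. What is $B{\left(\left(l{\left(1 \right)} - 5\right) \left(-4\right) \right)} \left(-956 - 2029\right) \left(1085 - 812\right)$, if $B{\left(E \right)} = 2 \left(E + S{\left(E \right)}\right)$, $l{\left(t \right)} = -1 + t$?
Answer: $-34226010$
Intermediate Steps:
$B{\left(E \right)} = 2 + 2 E$ ($B{\left(E \right)} = 2 \left(E + 1\right) = 2 \left(1 + E\right) = 2 + 2 E$)
$B{\left(\left(l{\left(1 \right)} - 5\right) \left(-4\right) \right)} \left(-956 - 2029\right) \left(1085 - 812\right) = \left(2 + 2 \left(\left(-1 + 1\right) - 5\right) \left(-4\right)\right) \left(-956 - 2029\right) \left(1085 - 812\right) = \left(2 + 2 \left(0 - 5\right) \left(-4\right)\right) \left(\left(-2985\right) 273\right) = \left(2 + 2 \left(\left(-5\right) \left(-4\right)\right)\right) \left(-814905\right) = \left(2 + 2 \cdot 20\right) \left(-814905\right) = \left(2 + 40\right) \left(-814905\right) = 42 \left(-814905\right) = -34226010$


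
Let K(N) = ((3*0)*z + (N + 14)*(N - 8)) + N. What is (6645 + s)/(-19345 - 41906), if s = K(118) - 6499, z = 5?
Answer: -4928/20417 ≈ -0.24137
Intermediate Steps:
K(N) = N + (-8 + N)*(14 + N) (K(N) = ((3*0)*5 + (N + 14)*(N - 8)) + N = (0*5 + (14 + N)*(-8 + N)) + N = (0 + (-8 + N)*(14 + N)) + N = (-8 + N)*(14 + N) + N = N + (-8 + N)*(14 + N))
s = 8139 (s = (-112 + 118² + 7*118) - 6499 = (-112 + 13924 + 826) - 6499 = 14638 - 6499 = 8139)
(6645 + s)/(-19345 - 41906) = (6645 + 8139)/(-19345 - 41906) = 14784/(-61251) = 14784*(-1/61251) = -4928/20417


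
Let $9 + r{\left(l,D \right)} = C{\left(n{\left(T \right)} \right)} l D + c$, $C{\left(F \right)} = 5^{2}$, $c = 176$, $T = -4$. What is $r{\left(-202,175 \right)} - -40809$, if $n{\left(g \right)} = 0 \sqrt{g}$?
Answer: $-842774$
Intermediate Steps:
$n{\left(g \right)} = 0$
$C{\left(F \right)} = 25$
$r{\left(l,D \right)} = 167 + 25 D l$ ($r{\left(l,D \right)} = -9 + \left(25 l D + 176\right) = -9 + \left(25 D l + 176\right) = -9 + \left(176 + 25 D l\right) = 167 + 25 D l$)
$r{\left(-202,175 \right)} - -40809 = \left(167 + 25 \cdot 175 \left(-202\right)\right) - -40809 = \left(167 - 883750\right) + 40809 = -883583 + 40809 = -842774$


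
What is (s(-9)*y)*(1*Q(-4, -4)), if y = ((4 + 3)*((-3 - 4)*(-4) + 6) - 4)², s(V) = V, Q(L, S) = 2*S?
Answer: 3942432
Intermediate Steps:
y = 54756 (y = (7*(-7*(-4) + 6) - 4)² = (7*(28 + 6) - 4)² = (7*34 - 4)² = (238 - 4)² = 234² = 54756)
(s(-9)*y)*(1*Q(-4, -4)) = (-9*54756)*(1*(2*(-4))) = -492804*(-8) = 3942432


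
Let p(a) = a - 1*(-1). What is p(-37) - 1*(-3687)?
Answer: 3651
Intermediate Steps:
p(a) = 1 + a (p(a) = a + 1 = 1 + a)
p(-37) - 1*(-3687) = (1 - 37) - 1*(-3687) = -36 + 3687 = 3651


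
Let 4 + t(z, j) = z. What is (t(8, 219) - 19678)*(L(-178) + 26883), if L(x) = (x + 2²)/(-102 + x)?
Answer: -37023585759/70 ≈ -5.2891e+8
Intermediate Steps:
t(z, j) = -4 + z
L(x) = (4 + x)/(-102 + x) (L(x) = (x + 4)/(-102 + x) = (4 + x)/(-102 + x))
(t(8, 219) - 19678)*(L(-178) + 26883) = ((-4 + 8) - 19678)*((4 - 178)/(-102 - 178) + 26883) = (4 - 19678)*(-174/(-280) + 26883) = -19674*(-1/280*(-174) + 26883) = -19674*(87/140 + 26883) = -19674*3763707/140 = -37023585759/70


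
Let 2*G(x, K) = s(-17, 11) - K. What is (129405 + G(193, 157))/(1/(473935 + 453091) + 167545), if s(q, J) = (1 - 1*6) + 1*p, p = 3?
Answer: 459341383/595090311 ≈ 0.77188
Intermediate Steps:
s(q, J) = -2 (s(q, J) = (1 - 1*6) + 1*3 = (1 - 6) + 3 = -5 + 3 = -2)
G(x, K) = -1 - K/2 (G(x, K) = (-2 - K)/2 = -1 - K/2)
(129405 + G(193, 157))/(1/(473935 + 453091) + 167545) = (129405 + (-1 - ½*157))/(1/(473935 + 453091) + 167545) = (129405 + (-1 - 157/2))/(1/927026 + 167545) = (129405 - 159/2)/(1/927026 + 167545) = 258651/(2*(155318571171/927026)) = (258651/2)*(927026/155318571171) = 459341383/595090311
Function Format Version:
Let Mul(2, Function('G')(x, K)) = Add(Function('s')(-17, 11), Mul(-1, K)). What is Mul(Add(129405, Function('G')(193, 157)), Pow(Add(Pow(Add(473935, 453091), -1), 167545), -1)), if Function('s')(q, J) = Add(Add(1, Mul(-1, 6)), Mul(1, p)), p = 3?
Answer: Rational(459341383, 595090311) ≈ 0.77188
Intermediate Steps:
Function('s')(q, J) = -2 (Function('s')(q, J) = Add(Add(1, Mul(-1, 6)), Mul(1, 3)) = Add(Add(1, -6), 3) = Add(-5, 3) = -2)
Function('G')(x, K) = Add(-1, Mul(Rational(-1, 2), K)) (Function('G')(x, K) = Mul(Rational(1, 2), Add(-2, Mul(-1, K))) = Add(-1, Mul(Rational(-1, 2), K)))
Mul(Add(129405, Function('G')(193, 157)), Pow(Add(Pow(Add(473935, 453091), -1), 167545), -1)) = Mul(Add(129405, Add(-1, Mul(Rational(-1, 2), 157))), Pow(Add(Pow(Add(473935, 453091), -1), 167545), -1)) = Mul(Add(129405, Add(-1, Rational(-157, 2))), Pow(Add(Pow(927026, -1), 167545), -1)) = Mul(Add(129405, Rational(-159, 2)), Pow(Add(Rational(1, 927026), 167545), -1)) = Mul(Rational(258651, 2), Pow(Rational(155318571171, 927026), -1)) = Mul(Rational(258651, 2), Rational(927026, 155318571171)) = Rational(459341383, 595090311)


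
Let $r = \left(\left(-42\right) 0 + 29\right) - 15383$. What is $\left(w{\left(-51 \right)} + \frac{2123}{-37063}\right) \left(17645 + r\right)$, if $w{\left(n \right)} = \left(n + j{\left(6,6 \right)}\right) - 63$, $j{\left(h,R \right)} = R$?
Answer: $- \frac{9175287757}{37063} \approx -2.4756 \cdot 10^{5}$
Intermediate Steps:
$r = -15354$ ($r = \left(0 + 29\right) - 15383 = 29 - 15383 = -15354$)
$w{\left(n \right)} = -57 + n$ ($w{\left(n \right)} = \left(n + 6\right) - 63 = \left(6 + n\right) - 63 = -57 + n$)
$\left(w{\left(-51 \right)} + \frac{2123}{-37063}\right) \left(17645 + r\right) = \left(\left(-57 - 51\right) + \frac{2123}{-37063}\right) \left(17645 - 15354\right) = \left(-108 + 2123 \left(- \frac{1}{37063}\right)\right) 2291 = \left(-108 - \frac{2123}{37063}\right) 2291 = \left(- \frac{4004927}{37063}\right) 2291 = - \frac{9175287757}{37063}$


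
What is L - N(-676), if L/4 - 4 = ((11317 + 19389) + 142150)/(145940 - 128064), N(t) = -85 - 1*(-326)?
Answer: -20309/109 ≈ -186.32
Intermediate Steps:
N(t) = 241 (N(t) = -85 + 326 = 241)
L = 5960/109 (L = 16 + 4*(((11317 + 19389) + 142150)/(145940 - 128064)) = 16 + 4*((30706 + 142150)/17876) = 16 + 4*(172856*(1/17876)) = 16 + 4*(1054/109) = 16 + 4216/109 = 5960/109 ≈ 54.679)
L - N(-676) = 5960/109 - 1*241 = 5960/109 - 241 = -20309/109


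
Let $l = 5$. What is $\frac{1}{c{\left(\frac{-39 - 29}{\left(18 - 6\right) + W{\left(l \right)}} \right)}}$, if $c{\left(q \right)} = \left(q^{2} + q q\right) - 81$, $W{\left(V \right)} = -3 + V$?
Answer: $- \frac{49}{1657} \approx -0.029572$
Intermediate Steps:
$c{\left(q \right)} = -81 + 2 q^{2}$ ($c{\left(q \right)} = \left(q^{2} + q^{2}\right) - 81 = 2 q^{2} - 81 = -81 + 2 q^{2}$)
$\frac{1}{c{\left(\frac{-39 - 29}{\left(18 - 6\right) + W{\left(l \right)}} \right)}} = \frac{1}{-81 + 2 \left(\frac{-39 - 29}{\left(18 - 6\right) + \left(-3 + 5\right)}\right)^{2}} = \frac{1}{-81 + 2 \left(- \frac{68}{12 + 2}\right)^{2}} = \frac{1}{-81 + 2 \left(- \frac{68}{14}\right)^{2}} = \frac{1}{-81 + 2 \left(\left(-68\right) \frac{1}{14}\right)^{2}} = \frac{1}{-81 + 2 \left(- \frac{34}{7}\right)^{2}} = \frac{1}{-81 + 2 \cdot \frac{1156}{49}} = \frac{1}{-81 + \frac{2312}{49}} = \frac{1}{- \frac{1657}{49}} = - \frac{49}{1657}$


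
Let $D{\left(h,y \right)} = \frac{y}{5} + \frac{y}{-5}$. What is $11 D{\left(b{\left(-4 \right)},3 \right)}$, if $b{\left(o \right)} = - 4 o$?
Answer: $0$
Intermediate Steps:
$D{\left(h,y \right)} = 0$ ($D{\left(h,y \right)} = y \frac{1}{5} + y \left(- \frac{1}{5}\right) = \frac{y}{5} - \frac{y}{5} = 0$)
$11 D{\left(b{\left(-4 \right)},3 \right)} = 11 \cdot 0 = 0$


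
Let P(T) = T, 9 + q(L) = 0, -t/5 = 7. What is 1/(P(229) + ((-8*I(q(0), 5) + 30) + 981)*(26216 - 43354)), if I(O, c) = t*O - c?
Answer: 1/25175951 ≈ 3.9720e-8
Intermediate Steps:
t = -35 (t = -5*7 = -35)
q(L) = -9 (q(L) = -9 + 0 = -9)
I(O, c) = -c - 35*O (I(O, c) = -35*O - c = -c - 35*O)
1/(P(229) + ((-8*I(q(0), 5) + 30) + 981)*(26216 - 43354)) = 1/(229 + ((-8*(-1*5 - 35*(-9)) + 30) + 981)*(26216 - 43354)) = 1/(229 + ((-8*(-5 + 315) + 30) + 981)*(-17138)) = 1/(229 + ((-8*310 + 30) + 981)*(-17138)) = 1/(229 + ((-2480 + 30) + 981)*(-17138)) = 1/(229 + (-2450 + 981)*(-17138)) = 1/(229 - 1469*(-17138)) = 1/(229 + 25175722) = 1/25175951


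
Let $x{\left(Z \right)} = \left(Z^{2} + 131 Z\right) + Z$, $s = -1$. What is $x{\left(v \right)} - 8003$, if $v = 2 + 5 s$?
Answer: $-8390$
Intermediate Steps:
$v = -3$ ($v = 2 + 5 \left(-1\right) = 2 - 5 = -3$)
$x{\left(Z \right)} = Z^{2} + 132 Z$
$x{\left(v \right)} - 8003 = - 3 \left(132 - 3\right) - 8003 = \left(-3\right) 129 - 8003 = -387 - 8003 = -8390$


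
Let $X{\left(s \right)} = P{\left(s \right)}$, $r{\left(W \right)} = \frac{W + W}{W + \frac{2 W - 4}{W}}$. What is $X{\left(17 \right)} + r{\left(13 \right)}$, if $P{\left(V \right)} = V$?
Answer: $\frac{3585}{191} \approx 18.77$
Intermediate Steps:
$r{\left(W \right)} = \frac{2 W}{W + \frac{-4 + 2 W}{W}}$
$X{\left(s \right)} = s$
$X{\left(17 \right)} + r{\left(13 \right)} = 17 + \frac{2 \cdot 13^{2}}{-4 + 13^{2} + 2 \cdot 13} = 17 + 2 \cdot 169 \frac{1}{-4 + 169 + 26} = 17 + 2 \cdot 169 \cdot \frac{1}{191} = 17 + \frac{338}{191} = \frac{3585}{191}$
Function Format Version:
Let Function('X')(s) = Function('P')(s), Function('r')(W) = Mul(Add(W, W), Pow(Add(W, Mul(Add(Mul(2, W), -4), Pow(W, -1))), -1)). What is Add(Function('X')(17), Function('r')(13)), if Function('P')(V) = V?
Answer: Rational(3585, 191) ≈ 18.770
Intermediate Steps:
Function('r')(W) = Mul(2, W, Pow(Add(W, Mul(Pow(W, -1), Add(-4, Mul(2, W)))), -1)) (Function('r')(W) = Mul(Mul(2, W), Pow(Add(W, Mul(Add(-4, Mul(2, W)), Pow(W, -1))), -1)) = Mul(Mul(2, W), Pow(Add(W, Mul(Pow(W, -1), Add(-4, Mul(2, W)))), -1)) = Mul(2, W, Pow(Add(W, Mul(Pow(W, -1), Add(-4, Mul(2, W)))), -1)))
Function('X')(s) = s
Add(Function('X')(17), Function('r')(13)) = Add(17, Mul(2, Pow(13, 2), Pow(Add(-4, Pow(13, 2), Mul(2, 13)), -1))) = Add(17, Mul(2, 169, Pow(Add(-4, 169, 26), -1))) = Add(17, Mul(2, 169, Pow(191, -1))) = Add(17, Mul(2, 169, Rational(1, 191))) = Add(17, Rational(338, 191)) = Rational(3585, 191)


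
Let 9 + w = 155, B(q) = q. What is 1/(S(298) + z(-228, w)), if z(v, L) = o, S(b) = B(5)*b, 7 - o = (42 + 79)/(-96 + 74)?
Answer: 2/3005 ≈ 0.00066556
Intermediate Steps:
w = 146 (w = -9 + 155 = 146)
o = 25/2 (o = 7 - (42 + 79)/(-96 + 74) = 7 - 121/(-22) = 7 - 121*(-1)/22 = 7 - 1*(-11/2) = 7 + 11/2 = 25/2 ≈ 12.500)
S(b) = 5*b
z(v, L) = 25/2
1/(S(298) + z(-228, w)) = 1/(5*298 + 25/2) = 1/(1490 + 25/2) = 1/(3005/2) = 2/3005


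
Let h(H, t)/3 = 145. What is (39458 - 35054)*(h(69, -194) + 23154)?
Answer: 103885956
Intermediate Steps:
h(H, t) = 435 (h(H, t) = 3*145 = 435)
(39458 - 35054)*(h(69, -194) + 23154) = (39458 - 35054)*(435 + 23154) = 4404*23589 = 103885956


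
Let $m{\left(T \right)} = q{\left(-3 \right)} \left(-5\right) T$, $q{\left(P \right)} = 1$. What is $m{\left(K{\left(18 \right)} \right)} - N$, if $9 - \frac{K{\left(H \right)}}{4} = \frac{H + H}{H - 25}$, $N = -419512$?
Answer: $\frac{2934604}{7} \approx 4.1923 \cdot 10^{5}$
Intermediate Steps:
$K{\left(H \right)} = 36 - \frac{8 H}{-25 + H}$ ($K{\left(H \right)} = 36 - 4 \frac{H + H}{H - 25} = 36 - 4 \frac{2 H}{-25 + H} = 36 - \frac{8 H}{-25 + H}$)
$m{\left(T \right)} = - 5 T$ ($m{\left(T \right)} = 1 \left(-5\right) T = - 5 T$)
$m{\left(K{\left(18 \right)} \right)} - N = - 5 \frac{4 \left(-225 + 7 \cdot 18\right)}{-25 + 18} - -419512 = - 5 \frac{4 \left(-225 + 126\right)}{-7} + 419512 = - 5 \cdot 4 \left(- \frac{1}{7}\right) \left(-99\right) + 419512 = \left(-5\right) \frac{396}{7} + 419512 = - \frac{1980}{7} + 419512 = \frac{2934604}{7}$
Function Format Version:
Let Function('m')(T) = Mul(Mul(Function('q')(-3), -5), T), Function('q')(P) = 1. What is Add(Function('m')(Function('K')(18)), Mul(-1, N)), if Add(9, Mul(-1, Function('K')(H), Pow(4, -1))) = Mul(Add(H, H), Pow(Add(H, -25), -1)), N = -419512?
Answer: Rational(2934604, 7) ≈ 4.1923e+5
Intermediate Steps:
Function('K')(H) = Add(36, Mul(-8, H, Pow(Add(-25, H), -1))) (Function('K')(H) = Add(36, Mul(-4, Mul(Add(H, H), Pow(Add(H, -25), -1)))) = Add(36, Mul(-4, Mul(Mul(2, H), Pow(Add(-25, H), -1)))) = Add(36, Mul(-4, Mul(2, H, Pow(Add(-25, H), -1)))) = Add(36, Mul(-8, H, Pow(Add(-25, H), -1))))
Function('m')(T) = Mul(-5, T) (Function('m')(T) = Mul(Mul(1, -5), T) = Mul(-5, T))
Add(Function('m')(Function('K')(18)), Mul(-1, N)) = Add(Mul(-5, Mul(4, Pow(Add(-25, 18), -1), Add(-225, Mul(7, 18)))), Mul(-1, -419512)) = Add(Mul(-5, Mul(4, Pow(-7, -1), Add(-225, 126))), 419512) = Add(Mul(-5, Mul(4, Rational(-1, 7), -99)), 419512) = Add(Mul(-5, Rational(396, 7)), 419512) = Add(Rational(-1980, 7), 419512) = Rational(2934604, 7)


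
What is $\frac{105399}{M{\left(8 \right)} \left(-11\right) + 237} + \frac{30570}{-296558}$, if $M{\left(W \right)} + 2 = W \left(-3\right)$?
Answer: $\frac{15620464266}{77549917} \approx 201.42$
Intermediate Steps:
$M{\left(W \right)} = -2 - 3 W$ ($M{\left(W \right)} = -2 + W \left(-3\right) = -2 - 3 W$)
$\frac{105399}{M{\left(8 \right)} \left(-11\right) + 237} + \frac{30570}{-296558} = \frac{105399}{\left(-2 - 24\right) \left(-11\right) + 237} + \frac{30570}{-296558} = \frac{105399}{\left(-2 - 24\right) \left(-11\right) + 237} + 30570 \left(- \frac{1}{296558}\right) = \frac{105399}{\left(-26\right) \left(-11\right) + 237} - \frac{15285}{148279} = \frac{105399}{286 + 237} - \frac{15285}{148279} = \frac{105399}{523} - \frac{15285}{148279} = \frac{15620464266}{77549917}$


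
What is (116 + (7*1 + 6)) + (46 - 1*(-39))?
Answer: 214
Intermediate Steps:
(116 + (7*1 + 6)) + (46 - 1*(-39)) = (116 + (7 + 6)) + (46 + 39) = (116 + 13) + 85 = 129 + 85 = 214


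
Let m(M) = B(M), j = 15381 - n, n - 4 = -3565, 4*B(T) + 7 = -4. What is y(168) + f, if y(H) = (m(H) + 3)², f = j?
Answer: 303073/16 ≈ 18942.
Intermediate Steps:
B(T) = -11/4 (B(T) = -7/4 + (¼)*(-4) = -7/4 - 1 = -11/4)
n = -3561 (n = 4 - 3565 = -3561)
j = 18942 (j = 15381 - 1*(-3561) = 15381 + 3561 = 18942)
m(M) = -11/4
f = 18942
y(H) = 1/16 (y(H) = (-11/4 + 3)² = (¼)² = 1/16)
y(168) + f = 1/16 + 18942 = 303073/16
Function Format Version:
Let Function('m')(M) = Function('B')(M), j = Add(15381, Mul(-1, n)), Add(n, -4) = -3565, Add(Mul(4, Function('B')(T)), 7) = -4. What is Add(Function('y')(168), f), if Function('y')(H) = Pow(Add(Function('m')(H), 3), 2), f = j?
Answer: Rational(303073, 16) ≈ 18942.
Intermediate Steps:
Function('B')(T) = Rational(-11, 4) (Function('B')(T) = Add(Rational(-7, 4), Mul(Rational(1, 4), -4)) = Add(Rational(-7, 4), -1) = Rational(-11, 4))
n = -3561 (n = Add(4, -3565) = -3561)
j = 18942 (j = Add(15381, Mul(-1, -3561)) = Add(15381, 3561) = 18942)
Function('m')(M) = Rational(-11, 4)
f = 18942
Function('y')(H) = Rational(1, 16) (Function('y')(H) = Pow(Add(Rational(-11, 4), 3), 2) = Pow(Rational(1, 4), 2) = Rational(1, 16))
Add(Function('y')(168), f) = Add(Rational(1, 16), 18942) = Rational(303073, 16)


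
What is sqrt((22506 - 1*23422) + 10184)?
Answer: 2*sqrt(2317) ≈ 96.271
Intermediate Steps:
sqrt((22506 - 1*23422) + 10184) = sqrt((22506 - 23422) + 10184) = sqrt(-916 + 10184) = sqrt(9268) = 2*sqrt(2317)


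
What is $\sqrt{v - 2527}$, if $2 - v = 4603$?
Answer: $18 i \sqrt{22} \approx 84.427 i$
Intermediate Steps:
$v = -4601$ ($v = 2 - 4603 = -4601$)
$\sqrt{v - 2527} = \sqrt{-4601 - 2527} = \sqrt{-7128} = 18 i \sqrt{22}$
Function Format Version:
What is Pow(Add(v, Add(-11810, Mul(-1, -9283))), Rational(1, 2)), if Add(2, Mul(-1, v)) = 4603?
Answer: Mul(18, I, Pow(22, Rational(1, 2))) ≈ Mul(84.427, I)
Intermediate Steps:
v = -4601 (v = Add(2, Mul(-1, 4603)) = Add(2, -4603) = -4601)
Pow(Add(v, Add(-11810, Mul(-1, -9283))), Rational(1, 2)) = Pow(Add(-4601, Add(-11810, Mul(-1, -9283))), Rational(1, 2)) = Pow(Add(-4601, Add(-11810, 9283)), Rational(1, 2)) = Pow(Add(-4601, -2527), Rational(1, 2)) = Pow(-7128, Rational(1, 2)) = Mul(18, I, Pow(22, Rational(1, 2)))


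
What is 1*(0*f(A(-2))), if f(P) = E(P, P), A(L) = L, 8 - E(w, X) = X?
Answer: 0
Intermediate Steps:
E(w, X) = 8 - X
f(P) = 8 - P
1*(0*f(A(-2))) = 1*(0*(8 - 1*(-2))) = 1*(0*(8 + 2)) = 1*(0*10) = 1*0 = 0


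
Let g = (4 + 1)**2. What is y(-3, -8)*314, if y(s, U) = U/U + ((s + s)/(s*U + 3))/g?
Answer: 70022/225 ≈ 311.21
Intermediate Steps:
g = 25 (g = 5**2 = 25)
y(s, U) = 1 + 2*s/(25*(3 + U*s)) (y(s, U) = U/U + ((s + s)/(s*U + 3))/25 = 1 + ((2*s)/(U*s + 3))*(1/25) = 1 + ((2*s)/(3 + U*s))*(1/25) = 1 + (2*s/(3 + U*s))*(1/25) = 1 + 2*s/(25*(3 + U*s)))
y(-3, -8)*314 = ((3 + (2/25)*(-3) - 8*(-3))/(3 - 8*(-3)))*314 = ((3 - 6/25 + 24)/(3 + 24))*314 = ((669/25)/27)*314 = ((1/27)*(669/25))*314 = (223/225)*314 = 70022/225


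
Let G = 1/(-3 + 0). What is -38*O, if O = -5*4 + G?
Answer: 2318/3 ≈ 772.67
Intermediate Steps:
G = -⅓ (G = 1/(-3) = -⅓ ≈ -0.33333)
O = -61/3 (O = -5*4 - ⅓ = -20 - ⅓ = -61/3 ≈ -20.333)
-38*O = -38*(-61/3) = 2318/3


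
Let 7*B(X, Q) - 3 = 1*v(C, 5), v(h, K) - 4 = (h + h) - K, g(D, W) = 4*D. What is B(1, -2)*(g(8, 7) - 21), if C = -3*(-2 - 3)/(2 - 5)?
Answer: -88/7 ≈ -12.571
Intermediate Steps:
C = -5 (C = -(-15)/(-3) = -(-15)*(-1)/3 = -3*5/3 = -5)
v(h, K) = 4 - K + 2*h (v(h, K) = 4 + ((h + h) - K) = 4 + (2*h - K) = 4 + (-K + 2*h) = 4 - K + 2*h)
B(X, Q) = -8/7 (B(X, Q) = 3/7 + (1*(4 - 1*5 + 2*(-5)))/7 = 3/7 + (1*(4 - 5 - 10))/7 = 3/7 + (1*(-11))/7 = 3/7 + (1/7)*(-11) = 3/7 - 11/7 = -8/7)
B(1, -2)*(g(8, 7) - 21) = -8*(4*8 - 21)/7 = -8*(32 - 21)/7 = -8/7*11 = -88/7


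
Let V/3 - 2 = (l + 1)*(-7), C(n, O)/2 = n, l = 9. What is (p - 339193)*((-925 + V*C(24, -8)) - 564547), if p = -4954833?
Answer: 3045462572864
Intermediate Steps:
C(n, O) = 2*n
V = -204 (V = 6 + 3*((9 + 1)*(-7)) = 6 + 3*(10*(-7)) = 6 + 3*(-70) = 6 - 210 = -204)
(p - 339193)*((-925 + V*C(24, -8)) - 564547) = (-4954833 - 339193)*((-925 - 408*24) - 564547) = -5294026*((-925 - 204*48) - 564547) = -5294026*((-925 - 9792) - 564547) = -5294026*(-10717 - 564547) = -5294026*(-575264) = 3045462572864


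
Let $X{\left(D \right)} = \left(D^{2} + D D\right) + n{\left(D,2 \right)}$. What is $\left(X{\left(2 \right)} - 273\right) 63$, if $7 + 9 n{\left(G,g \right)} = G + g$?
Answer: $-16716$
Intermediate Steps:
$n{\left(G,g \right)} = - \frac{7}{9} + \frac{G}{9} + \frac{g}{9}$ ($n{\left(G,g \right)} = - \frac{7}{9} + \frac{G + g}{9} = - \frac{7}{9} + \left(\frac{G}{9} + \frac{g}{9}\right) = - \frac{7}{9} + \frac{G}{9} + \frac{g}{9}$)
$X{\left(D \right)} = - \frac{5}{9} + 2 D^{2} + \frac{D}{9}$ ($X{\left(D \right)} = \left(D^{2} + D D\right) + \left(- \frac{7}{9} + \frac{D}{9} + \frac{1}{9} \cdot 2\right) = \left(D^{2} + D^{2}\right) + \left(- \frac{7}{9} + \frac{D}{9} + \frac{2}{9}\right) = 2 D^{2} + \left(- \frac{5}{9} + \frac{D}{9}\right) = - \frac{5}{9} + 2 D^{2} + \frac{D}{9}$)
$\left(X{\left(2 \right)} - 273\right) 63 = \left(\left(- \frac{5}{9} + 2 \cdot 2^{2} + \frac{1}{9} \cdot 2\right) - 273\right) 63 = \left(\left(- \frac{5}{9} + 2 \cdot 4 + \frac{2}{9}\right) - 273\right) 63 = \left(\left(- \frac{5}{9} + 8 + \frac{2}{9}\right) - 273\right) 63 = \left(\frac{23}{3} - 273\right) 63 = \left(- \frac{796}{3}\right) 63 = -16716$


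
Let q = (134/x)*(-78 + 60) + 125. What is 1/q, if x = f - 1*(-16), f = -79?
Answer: 7/1143 ≈ 0.0061242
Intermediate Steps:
x = -63 (x = -79 - 1*(-16) = -79 + 16 = -63)
q = 1143/7 (q = (134/(-63))*(-78 + 60) + 125 = (134*(-1/63))*(-18) + 125 = -134/63*(-18) + 125 = 268/7 + 125 = 1143/7 ≈ 163.29)
1/q = 1/(1143/7) = 7/1143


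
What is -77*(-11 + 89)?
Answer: -6006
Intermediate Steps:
-77*(-11 + 89) = -77*78 = -6006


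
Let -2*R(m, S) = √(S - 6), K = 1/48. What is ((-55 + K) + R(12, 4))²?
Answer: 6963169/2304 + 2639*I*√2/48 ≈ 3022.2 + 77.752*I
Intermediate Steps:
K = 1/48 ≈ 0.020833
R(m, S) = -√(-6 + S)/2 (R(m, S) = -√(S - 6)/2 = -√(-6 + S)/2)
((-55 + K) + R(12, 4))² = ((-55 + 1/48) - √(-6 + 4)/2)² = (-2639/48 - I*√2/2)²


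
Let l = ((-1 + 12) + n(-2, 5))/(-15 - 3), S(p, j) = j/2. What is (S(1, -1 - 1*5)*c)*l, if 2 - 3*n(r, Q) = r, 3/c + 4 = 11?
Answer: 37/42 ≈ 0.88095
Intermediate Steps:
S(p, j) = j/2 (S(p, j) = j*(½) = j/2)
c = 3/7 (c = 3/(-4 + 11) = 3/7 ≈ 0.42857)
n(r, Q) = ⅔ - r/3
l = -37/54 (l = ((-1 + 12) + (⅔ - ⅓*(-2)))/(-15 - 3) = (11 + (⅔ + ⅔))/(-18) = (11 + 4/3)*(-1/18) = (37/3)*(-1/18) = -37/54 ≈ -0.68519)
(S(1, -1 - 1*5)*c)*l = (((-1 - 1*5)/2)*(3/7))*(-37/54) = (((-1 - 5)/2)*(3/7))*(-37/54) = (((½)*(-6))*(3/7))*(-37/54) = -3*3/7*(-37/54) = -9/7*(-37/54) = 37/42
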